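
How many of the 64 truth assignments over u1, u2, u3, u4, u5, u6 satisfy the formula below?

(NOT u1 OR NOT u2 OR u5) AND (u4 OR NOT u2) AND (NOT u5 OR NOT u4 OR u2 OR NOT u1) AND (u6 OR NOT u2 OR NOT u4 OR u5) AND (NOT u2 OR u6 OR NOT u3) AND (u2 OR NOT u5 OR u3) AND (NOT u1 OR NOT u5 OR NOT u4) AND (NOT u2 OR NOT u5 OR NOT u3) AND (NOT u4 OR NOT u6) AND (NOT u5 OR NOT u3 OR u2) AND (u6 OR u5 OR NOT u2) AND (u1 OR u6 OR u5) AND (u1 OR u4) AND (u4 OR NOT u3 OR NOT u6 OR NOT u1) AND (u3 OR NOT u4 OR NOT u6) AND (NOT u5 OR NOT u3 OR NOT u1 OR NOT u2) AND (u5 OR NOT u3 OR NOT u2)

6

There are 2^6 = 64 truth assignments over (u1, u2, u3, u4, u5, u6).
Split on u2. With u2 = true, the clauses containing u2 are satisfied and NOT u2 drops from the rest; 1 of the 2^5 = 32 assignments to the other variables satisfy what remains.
With u2 = false, by the same count on the reduced clause set, 5 assignments work.
(One model: u1=F, u2=T, u3=F, u4=T, u5=T, u6=F.)
Total: 1 + 5 = 6.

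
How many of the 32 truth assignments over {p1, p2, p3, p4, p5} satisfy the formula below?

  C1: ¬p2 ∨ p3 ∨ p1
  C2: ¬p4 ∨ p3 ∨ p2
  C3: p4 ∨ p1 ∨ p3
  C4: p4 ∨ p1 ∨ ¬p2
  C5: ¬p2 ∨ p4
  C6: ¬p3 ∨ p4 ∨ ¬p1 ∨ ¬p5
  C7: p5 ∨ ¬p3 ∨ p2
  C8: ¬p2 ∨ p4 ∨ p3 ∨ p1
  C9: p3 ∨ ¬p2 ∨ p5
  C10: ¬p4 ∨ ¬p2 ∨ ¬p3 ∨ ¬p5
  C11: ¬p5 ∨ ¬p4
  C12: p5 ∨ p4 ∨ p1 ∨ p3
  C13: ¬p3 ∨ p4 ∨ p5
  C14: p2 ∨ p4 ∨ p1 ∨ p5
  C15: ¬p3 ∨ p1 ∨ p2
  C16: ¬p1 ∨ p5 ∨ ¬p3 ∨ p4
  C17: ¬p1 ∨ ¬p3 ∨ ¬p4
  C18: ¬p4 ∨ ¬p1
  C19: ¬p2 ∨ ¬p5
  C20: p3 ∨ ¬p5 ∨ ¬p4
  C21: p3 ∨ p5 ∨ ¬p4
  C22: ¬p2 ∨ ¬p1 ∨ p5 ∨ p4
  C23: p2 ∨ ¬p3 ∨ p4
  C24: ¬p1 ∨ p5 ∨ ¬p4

3

There are 2^5 = 32 truth assignments over (p1, p2, p3, p4, p5).
Split on p1. With p1 = True, the clauses containing p1 are satisfied and ¬p1 drops from the rest; 2 of the 2^4 = 16 assignments to the other variables satisfy what remains.
With p1 = False, by the same count on the reduced clause set, 1 assignment works.
Total: 2 + 1 = 3.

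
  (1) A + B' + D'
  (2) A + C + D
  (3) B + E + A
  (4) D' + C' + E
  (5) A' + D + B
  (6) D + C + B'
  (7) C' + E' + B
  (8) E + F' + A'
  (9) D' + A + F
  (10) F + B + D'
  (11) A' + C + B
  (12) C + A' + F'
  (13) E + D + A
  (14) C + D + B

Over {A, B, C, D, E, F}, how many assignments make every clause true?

There are 2^6 = 64 truth assignments over (A, B, C, D, E, F).
Split on B. With B = 1, the clauses containing B are satisfied and B' drops from the rest; 9 of the 2^5 = 32 assignments to the other variables satisfy what remains.
With B = 0, by the same count on the reduced clause set, 1 assignment works.
(One model: A=F, B=F, C=F, D=T, E=T, F=T.)
Total: 9 + 1 = 10.

10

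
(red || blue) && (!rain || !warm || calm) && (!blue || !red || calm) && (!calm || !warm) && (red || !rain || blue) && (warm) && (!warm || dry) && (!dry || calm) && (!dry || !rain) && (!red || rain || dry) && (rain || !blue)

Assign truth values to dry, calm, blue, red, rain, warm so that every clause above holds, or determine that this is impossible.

UNSATISFIABLE

The clause (warm) is unit, so warm = true.
The clause (!calm) is unit, so calm = false.
The clause (!rain) is unit, so rain = false.
The clause (dry) is unit, so dry = true.
Now (!dry) is unsatisfied and unit — conflict.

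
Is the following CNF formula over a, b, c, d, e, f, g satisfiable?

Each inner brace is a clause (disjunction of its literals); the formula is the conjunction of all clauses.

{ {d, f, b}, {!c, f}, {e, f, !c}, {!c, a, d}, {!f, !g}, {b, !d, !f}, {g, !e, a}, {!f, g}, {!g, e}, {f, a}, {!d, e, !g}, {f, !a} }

Suppose c = false.
Suppose f = false.
From the singleton clause (a), a = true.
Now (!a) is unsatisfied and unit — conflict.
Undo f and try f = true.
From the singleton clause (!g), g = false.
Now (g) is unsatisfied and unit — conflict.
Either choice for f ends in contradiction.
Undo c and try c = true.
From the singleton clause (f), f = true.
From the singleton clause (!g), g = false.
Now (g) is unsatisfied and unit — conflict.
Either choice for c ends in contradiction.
No assignment satisfies every clause.

No, unsatisfiable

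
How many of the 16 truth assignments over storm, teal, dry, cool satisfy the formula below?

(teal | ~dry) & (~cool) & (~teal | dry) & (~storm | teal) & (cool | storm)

There are 2^4 = 16 truth assignments over (storm, teal, dry, cool).
Check each against the 5 clauses (columns in the order storm, teal, dry, cool):
  F F F F  ✗ fails (cool | storm)
  F F F T  ✗ fails (~cool)
  F F T F  ✗ fails (teal | ~dry)
  F F T T  ✗ fails (teal | ~dry)
  F T F F  ✗ fails (~teal | dry)
  F T F T  ✗ fails (~cool)
  F T T F  ✗ fails (cool | storm)
  F T T T  ✗ fails (~cool)
  T F F F  ✗ fails (~storm | teal)
  T F F T  ✗ fails (~cool)
  T F T F  ✗ fails (teal | ~dry)
  T F T T  ✗ fails (teal | ~dry)
  T T F F  ✗ fails (~teal | dry)
  T T F T  ✗ fails (~cool)
  T T T F  ✓ satisfies all
  T T T T  ✗ fails (~cool)
1 of the 16 rows is a model.

1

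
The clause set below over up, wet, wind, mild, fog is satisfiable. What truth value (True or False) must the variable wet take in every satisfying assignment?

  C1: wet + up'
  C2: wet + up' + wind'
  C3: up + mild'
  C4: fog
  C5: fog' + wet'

False

Suppose wet = 1.
Unit clause (fog) forces fog = 1.
Now (fog') is unsatisfied and unit — conflict.
So every satisfying assignment has wet = False.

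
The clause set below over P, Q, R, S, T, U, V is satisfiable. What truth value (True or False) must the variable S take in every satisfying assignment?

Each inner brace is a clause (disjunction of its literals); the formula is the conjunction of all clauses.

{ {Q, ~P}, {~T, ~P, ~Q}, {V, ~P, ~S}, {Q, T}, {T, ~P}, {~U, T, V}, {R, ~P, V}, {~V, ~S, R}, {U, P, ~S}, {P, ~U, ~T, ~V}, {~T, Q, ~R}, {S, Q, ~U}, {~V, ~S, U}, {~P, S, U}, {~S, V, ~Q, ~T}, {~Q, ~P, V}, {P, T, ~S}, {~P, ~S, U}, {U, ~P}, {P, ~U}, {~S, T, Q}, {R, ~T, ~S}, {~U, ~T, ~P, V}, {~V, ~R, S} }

False

Suppose S = 1.
Branch on Q: set Q = 1.
Branch on T: set T = 0.
The clause (~P) is unit, so P = 0.
Now (P) is unsatisfied and unit — conflict.
So T must be the other value — set T = 1.
The clause (~P) is unit, so P = 0.
The clause (U) is unit, so U = 1.
Now (~U) is unsatisfied and unit — conflict.
Both values of T lead to a conflict.
So Q must be the other value — set Q = 0.
The clause (~P) is unit, so P = 0.
The clause (T) is unit, so T = 1.
The clause (U) is unit, so U = 1.
Now (~U) is unsatisfied and unit — conflict.
Both values of Q lead to a conflict.
So every satisfying assignment has S = False.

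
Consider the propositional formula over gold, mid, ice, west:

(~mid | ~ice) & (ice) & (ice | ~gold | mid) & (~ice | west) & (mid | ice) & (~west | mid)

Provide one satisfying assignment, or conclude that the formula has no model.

Unit clause (ice) forces ice = 1.
Unit clause (~mid) forces mid = 0.
Unit clause (west) forces west = 1.
Now (~west) is unsatisfied and unit — conflict.

UNSATISFIABLE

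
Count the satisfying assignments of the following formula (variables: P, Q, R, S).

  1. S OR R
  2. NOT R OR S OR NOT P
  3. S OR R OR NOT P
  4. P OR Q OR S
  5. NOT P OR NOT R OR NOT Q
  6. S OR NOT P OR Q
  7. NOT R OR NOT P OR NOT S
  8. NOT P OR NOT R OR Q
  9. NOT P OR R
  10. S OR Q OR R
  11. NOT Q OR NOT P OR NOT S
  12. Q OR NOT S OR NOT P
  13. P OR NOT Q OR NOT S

There are 2^4 = 16 truth assignments over (P, Q, R, S).
Check each against the 13 clauses (columns in the order P, Q, R, S):
  F F F F  ✗ fails (S OR R)
  F F F T  ✓ satisfies all
  F F T F  ✗ fails (P OR Q OR S)
  F F T T  ✓ satisfies all
  F T F F  ✗ fails (S OR R)
  F T F T  ✗ fails (P OR NOT Q OR NOT S)
  F T T F  ✓ satisfies all
  F T T T  ✗ fails (P OR NOT Q OR NOT S)
  T F F F  ✗ fails (S OR R)
  T F F T  ✗ fails (NOT P OR R)
  T F T F  ✗ fails (NOT R OR S OR NOT P)
  T F T T  ✗ fails (NOT R OR NOT P OR NOT S)
  T T F F  ✗ fails (S OR R)
  T T F T  ✗ fails (NOT P OR R)
  T T T F  ✗ fails (NOT R OR S OR NOT P)
  T T T T  ✗ fails (NOT P OR NOT R OR NOT Q)
3 of the 16 rows are models.

3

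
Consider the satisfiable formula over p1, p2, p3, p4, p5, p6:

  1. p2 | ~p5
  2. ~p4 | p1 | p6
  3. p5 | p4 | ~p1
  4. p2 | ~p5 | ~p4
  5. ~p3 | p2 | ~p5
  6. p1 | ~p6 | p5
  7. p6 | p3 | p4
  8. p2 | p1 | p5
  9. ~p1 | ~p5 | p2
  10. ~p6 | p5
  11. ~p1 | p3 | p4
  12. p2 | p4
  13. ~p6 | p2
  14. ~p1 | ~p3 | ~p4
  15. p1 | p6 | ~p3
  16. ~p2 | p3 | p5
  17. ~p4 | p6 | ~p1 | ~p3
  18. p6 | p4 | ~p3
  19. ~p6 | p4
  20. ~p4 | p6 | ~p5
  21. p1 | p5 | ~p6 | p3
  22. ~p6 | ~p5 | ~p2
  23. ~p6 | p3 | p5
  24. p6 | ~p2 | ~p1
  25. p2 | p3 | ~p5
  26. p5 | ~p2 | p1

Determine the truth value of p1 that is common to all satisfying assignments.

True

Suppose p1 = 0.
Case p2 = 1:
Unit clause (p5) forces p5 = 1.
Unit clause (~p6) forces p6 = 0.
Unit clause (~p4) forces p4 = 0.
Unit clause (p3) forces p3 = 1.
Now (~p3) is unsatisfied and unit — conflict.
That branch fails; take p2 = 0 instead.
Unit clause (~p5) forces p5 = 0.
Now (p5) is unsatisfied and unit — conflict.
Neither p2 = 1 nor p2 = 0 works.
So every satisfying assignment has p1 = True.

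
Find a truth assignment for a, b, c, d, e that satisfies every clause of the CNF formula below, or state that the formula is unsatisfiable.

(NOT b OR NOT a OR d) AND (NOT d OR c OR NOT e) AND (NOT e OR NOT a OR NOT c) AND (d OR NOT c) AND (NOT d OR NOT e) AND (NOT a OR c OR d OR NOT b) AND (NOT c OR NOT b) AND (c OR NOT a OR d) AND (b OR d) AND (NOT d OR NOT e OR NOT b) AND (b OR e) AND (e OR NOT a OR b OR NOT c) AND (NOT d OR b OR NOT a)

Branch on d: set d = false.
The clause (NOT c) is unit, so c = false.
The clause (NOT a) is unit, so a = false.
The clause (b) is unit, so b = true.
All clauses hold; e can take either value.

a ↦ false,  b ↦ true,  c ↦ false,  d ↦ false,  e ↦ true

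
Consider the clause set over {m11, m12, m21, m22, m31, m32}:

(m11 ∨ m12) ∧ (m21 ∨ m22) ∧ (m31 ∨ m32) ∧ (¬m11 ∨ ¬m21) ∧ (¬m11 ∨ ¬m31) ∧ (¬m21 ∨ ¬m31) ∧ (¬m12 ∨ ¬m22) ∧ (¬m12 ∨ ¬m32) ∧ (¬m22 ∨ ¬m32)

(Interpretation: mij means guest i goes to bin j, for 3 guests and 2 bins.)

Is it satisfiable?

No, unsatisfiable

Case m11 = True:
Unit clause (¬m21) forces m21 = False.
Unit clause (m22) forces m22 = True.
Unit clause (¬m31) forces m31 = False.
Unit clause (m32) forces m32 = True.
Now (¬m32) is unsatisfied and unit — conflict.
That branch fails; take m11 = False instead.
Unit clause (m12) forces m12 = True.
Unit clause (¬m22) forces m22 = False.
Unit clause (m21) forces m21 = True.
Unit clause (¬m31) forces m31 = False.
Unit clause (m32) forces m32 = True.
Now (¬m32) is unsatisfied and unit — conflict.
Either choice for m11 ends in contradiction.
No assignment satisfies every clause.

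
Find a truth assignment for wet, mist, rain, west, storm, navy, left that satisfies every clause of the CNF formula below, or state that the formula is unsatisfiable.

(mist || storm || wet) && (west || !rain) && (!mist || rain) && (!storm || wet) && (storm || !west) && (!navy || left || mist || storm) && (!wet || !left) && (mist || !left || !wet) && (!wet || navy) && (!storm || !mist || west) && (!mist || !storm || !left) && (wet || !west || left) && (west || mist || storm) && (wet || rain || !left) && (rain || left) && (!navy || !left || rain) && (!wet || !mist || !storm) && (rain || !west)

Try west = true.
(storm) alone gives storm = true.
(wet) alone gives wet = true.
(!left) alone gives left = false.
(navy) alone gives navy = true.
(rain) alone gives rain = true.
(!mist) alone gives mist = false.
All clauses are satisfied.

wet: true, mist: false, rain: true, west: true, storm: true, navy: true, left: false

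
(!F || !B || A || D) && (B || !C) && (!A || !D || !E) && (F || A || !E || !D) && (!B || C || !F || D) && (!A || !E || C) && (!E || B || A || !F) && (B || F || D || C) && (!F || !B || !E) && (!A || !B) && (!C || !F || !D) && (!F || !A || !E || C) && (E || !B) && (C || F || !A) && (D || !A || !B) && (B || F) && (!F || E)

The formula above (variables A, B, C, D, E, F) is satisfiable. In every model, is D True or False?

Suppose D = true.
Try B = true.
The clause (!A) is unit, so A = false.
The clause (E) is unit, so E = true.
The clause (F) is unit, so F = true.
That conflicts with the unit clause (!F).
That branch fails; take B = false instead.
The clause (!C) is unit, so C = false.
The clause (F) is unit, so F = true.
The clause (E) is unit, so E = true.
The clause (!A) is unit, so A = false.
That conflicts with the unit clause (A).
Neither B = true nor B = false works.
So every satisfying assignment has D = False.

False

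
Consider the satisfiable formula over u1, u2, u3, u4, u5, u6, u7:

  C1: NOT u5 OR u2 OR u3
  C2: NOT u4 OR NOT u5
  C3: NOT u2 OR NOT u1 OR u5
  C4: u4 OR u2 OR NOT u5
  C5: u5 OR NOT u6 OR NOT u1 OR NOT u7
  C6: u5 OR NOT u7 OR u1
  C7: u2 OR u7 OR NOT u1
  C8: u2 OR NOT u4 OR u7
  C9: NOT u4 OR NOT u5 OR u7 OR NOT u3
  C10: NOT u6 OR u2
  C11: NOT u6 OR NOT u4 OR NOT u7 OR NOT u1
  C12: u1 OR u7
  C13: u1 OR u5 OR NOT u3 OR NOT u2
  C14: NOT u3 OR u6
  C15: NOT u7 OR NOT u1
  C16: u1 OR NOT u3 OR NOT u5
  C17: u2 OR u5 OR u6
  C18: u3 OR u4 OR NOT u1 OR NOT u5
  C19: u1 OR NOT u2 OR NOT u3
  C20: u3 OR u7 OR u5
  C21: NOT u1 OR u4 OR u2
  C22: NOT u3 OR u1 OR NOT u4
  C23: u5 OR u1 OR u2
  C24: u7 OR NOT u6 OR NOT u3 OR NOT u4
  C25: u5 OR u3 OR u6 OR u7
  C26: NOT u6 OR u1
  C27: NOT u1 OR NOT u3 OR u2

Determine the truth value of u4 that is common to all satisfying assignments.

False

Suppose u4 = true.
(NOT u5) alone gives u5 = false.
Suppose u2 = false.
(u7) alone gives u7 = true.
(u1) alone gives u1 = true.
But (NOT u1) is also a unit clause — contradiction.
That branch fails; take u2 = true instead.
(NOT u1) alone gives u1 = false.
(NOT u7) alone gives u7 = false.
But (u7) is also a unit clause — contradiction.
Both values of u2 lead to a conflict.
So every satisfying assignment has u4 = False.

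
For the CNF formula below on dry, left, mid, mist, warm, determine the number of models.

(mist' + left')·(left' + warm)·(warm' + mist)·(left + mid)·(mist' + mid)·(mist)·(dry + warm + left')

4

There are 2^5 = 32 truth assignments over (dry, left, mid, mist, warm).
Split on warm. With warm = 1, the clauses containing warm are satisfied and warm' drops from the rest; 2 of the 2^4 = 16 assignments to the other variables satisfy what remains.
With warm = 0, by the same count on the reduced clause set, 2 assignments work.
(One model: dry=F, left=F, mid=T, mist=T, warm=F.)
Total: 2 + 2 = 4.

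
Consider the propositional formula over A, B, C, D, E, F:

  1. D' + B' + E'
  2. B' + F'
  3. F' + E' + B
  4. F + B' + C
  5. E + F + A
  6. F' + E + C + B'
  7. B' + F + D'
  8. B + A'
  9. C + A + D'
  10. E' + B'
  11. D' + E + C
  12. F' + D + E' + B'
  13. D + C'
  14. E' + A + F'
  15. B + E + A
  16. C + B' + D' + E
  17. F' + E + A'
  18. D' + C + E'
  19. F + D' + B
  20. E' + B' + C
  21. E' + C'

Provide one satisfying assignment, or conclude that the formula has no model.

A: 0,  B: 0,  C: 0,  D: 0,  E: 1,  F: 0

Case B = 0:
The clause (A') is unit, so A = 0.
The clause (E) is unit, so E = 1.
The clause (F') is unit, so F = 0.
The clause (D') is unit, so D = 0.
The clause (C') is unit, so C = 0.
All clauses are satisfied.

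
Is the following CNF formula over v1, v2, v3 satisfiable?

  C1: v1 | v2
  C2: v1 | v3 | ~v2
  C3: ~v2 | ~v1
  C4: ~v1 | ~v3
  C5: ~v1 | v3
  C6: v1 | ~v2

No

Suppose v1 = 1.
From the singleton clause (~v2), v2 = 0.
From the singleton clause (~v3), v3 = 0.
That conflicts with the unit clause (v3).
That branch fails; take v1 = 0 instead.
From the singleton clause (v2), v2 = 1.
That conflicts with the unit clause (~v2).
Both values of v1 lead to a conflict.
No assignment satisfies every clause.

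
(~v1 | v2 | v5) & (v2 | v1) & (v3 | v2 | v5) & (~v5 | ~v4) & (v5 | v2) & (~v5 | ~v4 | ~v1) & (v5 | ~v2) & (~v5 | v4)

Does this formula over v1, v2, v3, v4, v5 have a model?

Suppose v2 = 1.
Unit clause (v5) forces v5 = 1.
Unit clause (~v4) forces v4 = 0.
Now (v4) is unsatisfied and unit — conflict.
That branch fails; take v2 = 0 instead.
Unit clause (v1) forces v1 = 1.
Unit clause (v5) forces v5 = 1.
Unit clause (~v4) forces v4 = 0.
Now (v4) is unsatisfied and unit — conflict.
Either choice for v2 ends in contradiction.
No assignment satisfies every clause.

Unsatisfiable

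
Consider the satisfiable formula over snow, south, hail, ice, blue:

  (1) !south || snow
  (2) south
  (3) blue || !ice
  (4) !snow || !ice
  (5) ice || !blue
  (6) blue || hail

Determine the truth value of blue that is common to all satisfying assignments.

Suppose blue = true.
From the singleton clause (south), south = true.
From the singleton clause (snow), snow = true.
From the singleton clause (!ice), ice = false.
Now (ice) is unsatisfied and unit — conflict.
So every satisfying assignment has blue = False.

False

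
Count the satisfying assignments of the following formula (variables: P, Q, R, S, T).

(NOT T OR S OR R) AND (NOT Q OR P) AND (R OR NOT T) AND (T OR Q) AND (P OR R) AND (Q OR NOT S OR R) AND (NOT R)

2

There are 2^5 = 32 truth assignments over (P, Q, R, S, T).
Split on R. With R = true, the clauses containing R are satisfied and NOT R drops from the rest; 0 of the 2^4 = 16 assignments to the other variables satisfy what remains.
With R = false, by the same count on the reduced clause set, 2 assignments work.
Total: 0 + 2 = 2.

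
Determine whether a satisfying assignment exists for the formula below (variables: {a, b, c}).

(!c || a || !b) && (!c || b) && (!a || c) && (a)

Unit clause (a) forces a = true.
Unit clause (c) forces c = true.
Unit clause (b) forces b = true.
This assignment satisfies each clause.
A satisfying assignment: a: true,  b: true,  c: true.

Satisfiable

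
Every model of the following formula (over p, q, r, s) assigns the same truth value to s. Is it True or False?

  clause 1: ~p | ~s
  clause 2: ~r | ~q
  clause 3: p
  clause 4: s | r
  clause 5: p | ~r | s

False

Suppose s = 1.
(~p) alone gives p = 0.
That conflicts with the unit clause (p).
So every satisfying assignment has s = False.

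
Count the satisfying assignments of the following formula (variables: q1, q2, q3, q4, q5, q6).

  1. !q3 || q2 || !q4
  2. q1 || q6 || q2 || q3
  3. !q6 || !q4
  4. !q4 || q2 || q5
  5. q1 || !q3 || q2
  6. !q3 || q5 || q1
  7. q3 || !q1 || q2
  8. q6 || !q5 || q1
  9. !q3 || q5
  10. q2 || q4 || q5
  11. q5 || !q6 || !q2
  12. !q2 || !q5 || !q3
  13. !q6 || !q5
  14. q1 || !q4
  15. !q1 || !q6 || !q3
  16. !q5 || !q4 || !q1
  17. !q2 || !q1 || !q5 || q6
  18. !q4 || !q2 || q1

There are 2^6 = 64 truth assignments over (q1, q2, q3, q4, q5, q6).
Split on q3. With q3 = true, the clauses containing q3 are satisfied and !q3 drops from the rest; 1 of the 2^5 = 32 assignments to the other variables satisfy what remains.
With q3 = false, by the same count on the reduced clause set, 3 assignments work.
Total: 1 + 3 = 4.

4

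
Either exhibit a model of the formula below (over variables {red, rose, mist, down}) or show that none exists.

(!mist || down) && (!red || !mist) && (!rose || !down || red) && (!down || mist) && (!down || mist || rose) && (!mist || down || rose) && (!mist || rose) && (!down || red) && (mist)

The clause (mist) is unit, so mist = true.
The clause (down) is unit, so down = true.
The clause (!red) is unit, so red = false.
That conflicts with the unit clause (red).

UNSATISFIABLE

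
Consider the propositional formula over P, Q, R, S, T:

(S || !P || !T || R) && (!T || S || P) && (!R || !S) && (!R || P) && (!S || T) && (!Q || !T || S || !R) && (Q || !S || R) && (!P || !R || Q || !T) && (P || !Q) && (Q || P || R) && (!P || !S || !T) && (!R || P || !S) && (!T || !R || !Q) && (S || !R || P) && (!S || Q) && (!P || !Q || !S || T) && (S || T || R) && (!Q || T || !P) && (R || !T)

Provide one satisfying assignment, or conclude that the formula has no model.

Suppose R = true.
From the singleton clause (!S), S = false.
From the singleton clause (P), P = true.
Suppose Q = false.
From the singleton clause (!T), T = false.
Every clause now holds.

P=true; Q=false; R=true; S=false; T=false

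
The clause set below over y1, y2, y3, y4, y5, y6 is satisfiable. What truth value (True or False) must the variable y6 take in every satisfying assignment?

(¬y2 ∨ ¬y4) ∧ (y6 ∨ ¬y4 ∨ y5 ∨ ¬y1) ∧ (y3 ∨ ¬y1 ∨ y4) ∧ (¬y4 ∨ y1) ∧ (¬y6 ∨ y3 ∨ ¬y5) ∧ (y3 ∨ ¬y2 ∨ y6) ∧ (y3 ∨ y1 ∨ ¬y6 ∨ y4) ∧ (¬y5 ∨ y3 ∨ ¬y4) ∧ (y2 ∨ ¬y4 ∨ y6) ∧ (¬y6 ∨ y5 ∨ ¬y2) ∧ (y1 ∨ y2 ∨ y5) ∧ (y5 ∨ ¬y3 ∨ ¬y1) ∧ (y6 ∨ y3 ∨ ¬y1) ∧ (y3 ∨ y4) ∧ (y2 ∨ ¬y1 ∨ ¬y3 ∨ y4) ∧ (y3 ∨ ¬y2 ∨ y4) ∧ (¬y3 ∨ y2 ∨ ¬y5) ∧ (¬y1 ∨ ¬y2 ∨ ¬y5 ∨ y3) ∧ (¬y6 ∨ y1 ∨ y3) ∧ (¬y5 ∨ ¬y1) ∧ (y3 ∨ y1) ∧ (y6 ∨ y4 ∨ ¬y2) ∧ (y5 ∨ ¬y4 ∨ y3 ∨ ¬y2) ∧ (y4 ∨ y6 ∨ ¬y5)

True

Suppose y6 = False.
Suppose y2 = False.
(¬y4) alone gives y4 = False.
(y3) alone gives y3 = True.
(¬y1) alone gives y1 = False.
(y5) alone gives y5 = True.
That conflicts with the unit clause (¬y5).
Backtrack on y2: now try y2 = True.
(¬y4) alone gives y4 = False.
That conflicts with the unit clause (y4).
Both values of y2 lead to a conflict.
So every satisfying assignment has y6 = True.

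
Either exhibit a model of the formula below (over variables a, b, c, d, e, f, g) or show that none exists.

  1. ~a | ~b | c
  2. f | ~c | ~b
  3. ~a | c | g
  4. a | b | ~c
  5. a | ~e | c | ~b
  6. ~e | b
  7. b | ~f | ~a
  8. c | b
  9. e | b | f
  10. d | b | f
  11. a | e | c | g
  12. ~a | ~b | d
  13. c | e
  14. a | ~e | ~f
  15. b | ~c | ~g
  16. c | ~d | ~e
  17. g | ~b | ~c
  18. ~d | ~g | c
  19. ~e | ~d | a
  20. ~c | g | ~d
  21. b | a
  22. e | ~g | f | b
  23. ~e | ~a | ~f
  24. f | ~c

Suppose e = 0.
The clause (c) is unit, so c = 1.
The clause (f) is unit, so f = 1.
Suppose a = 0.
The clause (b) is unit, so b = 1.
The clause (g) is unit, so g = 1.
No clause remains; d is free.

a ↦ 0,  b ↦ 1,  c ↦ 1,  d ↦ 0,  e ↦ 0,  f ↦ 1,  g ↦ 1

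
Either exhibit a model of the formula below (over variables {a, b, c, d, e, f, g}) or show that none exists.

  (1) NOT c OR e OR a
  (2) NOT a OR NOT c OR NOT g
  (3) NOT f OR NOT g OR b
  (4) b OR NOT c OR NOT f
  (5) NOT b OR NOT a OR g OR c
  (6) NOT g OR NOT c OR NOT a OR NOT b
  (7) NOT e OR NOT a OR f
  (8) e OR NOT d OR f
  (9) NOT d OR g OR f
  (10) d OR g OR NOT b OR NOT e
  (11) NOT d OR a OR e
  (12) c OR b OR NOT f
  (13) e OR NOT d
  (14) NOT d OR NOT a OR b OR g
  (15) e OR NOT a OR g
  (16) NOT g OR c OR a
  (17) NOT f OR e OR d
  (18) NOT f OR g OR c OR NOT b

Branch on e: set e = true.
Branch on a: set a = false.
Branch on g: set g = true.
From the singleton clause (c), c = true.
Branch on f: set f = false.
Every clause is now satisfied; b, d are unconstrained.

a=false,  b=false,  c=true,  d=false,  e=true,  f=false,  g=true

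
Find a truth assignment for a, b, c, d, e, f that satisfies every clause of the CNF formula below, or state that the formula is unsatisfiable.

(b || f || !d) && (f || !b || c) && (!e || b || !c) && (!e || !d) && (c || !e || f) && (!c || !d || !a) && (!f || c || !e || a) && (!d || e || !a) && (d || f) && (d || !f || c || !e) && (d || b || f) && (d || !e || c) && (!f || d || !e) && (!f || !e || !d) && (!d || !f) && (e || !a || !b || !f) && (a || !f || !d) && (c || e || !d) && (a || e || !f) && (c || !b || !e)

a=true,  b=false,  c=true,  d=false,  e=false,  f=true

Branch on e: set e = false.
Branch on d: set d = false.
Unit clause (f) forces f = true.
Unit clause (a) forces a = true.
Unit clause (!b) forces b = false.
No clause remains; c is free.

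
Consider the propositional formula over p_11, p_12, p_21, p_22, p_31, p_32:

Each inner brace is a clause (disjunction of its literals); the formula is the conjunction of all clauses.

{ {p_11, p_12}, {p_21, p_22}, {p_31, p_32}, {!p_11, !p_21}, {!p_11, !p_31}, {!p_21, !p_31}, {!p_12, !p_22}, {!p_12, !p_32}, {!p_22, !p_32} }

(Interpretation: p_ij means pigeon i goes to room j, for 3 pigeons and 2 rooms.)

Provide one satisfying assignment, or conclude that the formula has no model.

UNSATISFIABLE

Case p_11 = true:
From the singleton clause (!p_21), p_21 = false.
From the singleton clause (p_22), p_22 = true.
From the singleton clause (!p_31), p_31 = false.
From the singleton clause (p_32), p_32 = true.
Now (!p_32) is unsatisfied and unit — conflict.
That branch fails; take p_11 = false instead.
From the singleton clause (p_12), p_12 = true.
From the singleton clause (!p_22), p_22 = false.
From the singleton clause (p_21), p_21 = true.
From the singleton clause (!p_31), p_31 = false.
From the singleton clause (p_32), p_32 = true.
Now (!p_32) is unsatisfied and unit — conflict.
Either choice for p_11 ends in contradiction.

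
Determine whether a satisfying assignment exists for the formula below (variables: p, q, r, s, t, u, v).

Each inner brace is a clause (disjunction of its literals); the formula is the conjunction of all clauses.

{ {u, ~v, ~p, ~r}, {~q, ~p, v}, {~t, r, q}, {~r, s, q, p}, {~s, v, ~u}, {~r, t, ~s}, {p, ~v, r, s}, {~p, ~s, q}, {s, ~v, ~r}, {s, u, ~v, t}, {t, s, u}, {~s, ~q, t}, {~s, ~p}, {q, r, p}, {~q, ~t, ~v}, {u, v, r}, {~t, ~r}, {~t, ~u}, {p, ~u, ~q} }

Satisfiable

Case s = 0:
Case v = 0:
Case q = 0:
Case t = 0:
(u) alone gives u = 1.
Case r = 1:
(p) alone gives p = 1.
All clauses are satisfied.
A satisfying assignment: p=1,  q=0,  r=1,  s=0,  t=0,  u=1,  v=0.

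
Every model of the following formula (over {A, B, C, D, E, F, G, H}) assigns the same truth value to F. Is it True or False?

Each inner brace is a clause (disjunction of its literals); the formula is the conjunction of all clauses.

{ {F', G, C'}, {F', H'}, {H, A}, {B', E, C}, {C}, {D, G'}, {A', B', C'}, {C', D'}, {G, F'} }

Suppose F = 1.
(H') alone gives H = 0.
(A) alone gives A = 1.
(C) alone gives C = 1.
(G) alone gives G = 1.
(D) alone gives D = 1.
Now (D') is unsatisfied and unit — conflict.
So every satisfying assignment has F = False.

False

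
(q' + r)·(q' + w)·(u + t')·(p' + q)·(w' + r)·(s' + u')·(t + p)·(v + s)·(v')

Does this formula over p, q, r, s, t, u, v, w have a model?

Yes

The clause (v') is unit, so v = 0.
The clause (s) is unit, so s = 1.
The clause (u') is unit, so u = 0.
The clause (t') is unit, so t = 0.
The clause (p) is unit, so p = 1.
The clause (q) is unit, so q = 1.
The clause (r) is unit, so r = 1.
The clause (w) is unit, so w = 1.
All clauses are satisfied.
A satisfying assignment: p ↦ 1; q ↦ 1; r ↦ 1; s ↦ 1; t ↦ 0; u ↦ 0; v ↦ 0; w ↦ 1.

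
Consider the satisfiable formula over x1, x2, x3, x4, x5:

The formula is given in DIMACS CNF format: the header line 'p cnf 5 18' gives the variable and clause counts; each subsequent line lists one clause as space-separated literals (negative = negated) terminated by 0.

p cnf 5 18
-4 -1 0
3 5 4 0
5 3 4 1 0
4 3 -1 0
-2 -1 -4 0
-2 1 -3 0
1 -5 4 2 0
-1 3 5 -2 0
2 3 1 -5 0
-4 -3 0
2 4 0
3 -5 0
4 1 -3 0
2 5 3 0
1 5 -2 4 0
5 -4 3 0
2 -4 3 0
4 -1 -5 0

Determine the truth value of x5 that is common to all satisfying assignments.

Suppose x5 = True.
Unit clause (x3) forces x3 = True.
Unit clause (¬x4) forces x4 = False.
Unit clause (x2) forces x2 = True.
Unit clause (x1) forces x1 = True.
That conflicts with the unit clause (¬x1).
So every satisfying assignment has x5 = False.

False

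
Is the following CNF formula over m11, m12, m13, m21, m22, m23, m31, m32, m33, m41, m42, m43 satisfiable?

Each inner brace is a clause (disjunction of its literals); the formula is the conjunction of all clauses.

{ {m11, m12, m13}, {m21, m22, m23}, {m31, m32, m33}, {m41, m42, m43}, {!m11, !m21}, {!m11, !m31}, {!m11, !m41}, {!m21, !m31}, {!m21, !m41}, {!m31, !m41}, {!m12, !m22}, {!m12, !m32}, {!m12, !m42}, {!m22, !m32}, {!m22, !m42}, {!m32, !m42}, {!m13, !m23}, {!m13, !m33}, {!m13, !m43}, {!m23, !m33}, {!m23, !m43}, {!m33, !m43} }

No, unsatisfiable

Case m11 = false:
Case m12 = true:
Unit clause (!m22) forces m22 = false.
Unit clause (!m32) forces m32 = false.
Unit clause (!m42) forces m42 = false.
Case m21 = true:
Unit clause (!m31) forces m31 = false.
Unit clause (m33) forces m33 = true.
Unit clause (!m41) forces m41 = false.
Unit clause (m43) forces m43 = true.
Now (!m43) is unsatisfied and unit — conflict.
Undo m21 and try m21 = false.
Unit clause (m23) forces m23 = true.
Unit clause (!m13) forces m13 = false.
Unit clause (!m33) forces m33 = false.
Unit clause (m31) forces m31 = true.
Unit clause (!m41) forces m41 = false.
Unit clause (m43) forces m43 = true.
Now (!m43) is unsatisfied and unit — conflict.
Neither m21 = true nor m21 = false works.
Undo m12 and try m12 = false.
Unit clause (m13) forces m13 = true.
Unit clause (!m23) forces m23 = false.
Unit clause (!m33) forces m33 = false.
Unit clause (!m43) forces m43 = false.
Case m21 = true:
Unit clause (!m31) forces m31 = false.
Unit clause (m32) forces m32 = true.
Unit clause (!m41) forces m41 = false.
Unit clause (m42) forces m42 = true.
Now (!m42) is unsatisfied and unit — conflict.
Undo m21 and try m21 = false.
Unit clause (m22) forces m22 = true.
Unit clause (!m32) forces m32 = false.
Unit clause (m31) forces m31 = true.
Unit clause (!m41) forces m41 = false.
Unit clause (m42) forces m42 = true.
Now (!m42) is unsatisfied and unit — conflict.
Neither m21 = true nor m21 = false works.
Neither m12 = true nor m12 = false works.
Undo m11 and try m11 = true.
Unit clause (!m21) forces m21 = false.
Unit clause (!m31) forces m31 = false.
Unit clause (!m41) forces m41 = false.
Case m22 = true:
Unit clause (!m12) forces m12 = false.
Unit clause (!m32) forces m32 = false.
Unit clause (m33) forces m33 = true.
Unit clause (!m42) forces m42 = false.
Unit clause (m43) forces m43 = true.
Now (!m43) is unsatisfied and unit — conflict.
Undo m22 and try m22 = false.
Unit clause (m23) forces m23 = true.
Unit clause (!m13) forces m13 = false.
Unit clause (!m33) forces m33 = false.
Unit clause (m32) forces m32 = true.
Unit clause (!m12) forces m12 = false.
Unit clause (!m42) forces m42 = false.
Unit clause (m43) forces m43 = true.
Now (!m43) is unsatisfied and unit — conflict.
Neither m22 = true nor m22 = false works.
Neither m11 = true nor m11 = false works.
No assignment satisfies every clause.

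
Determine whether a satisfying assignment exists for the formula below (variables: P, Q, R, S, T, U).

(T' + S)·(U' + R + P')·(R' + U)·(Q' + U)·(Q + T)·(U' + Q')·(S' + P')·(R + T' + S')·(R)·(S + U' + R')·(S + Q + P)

Satisfiable

From the singleton clause (R), R = 1.
From the singleton clause (U), U = 1.
From the singleton clause (Q'), Q = 0.
From the singleton clause (T), T = 1.
From the singleton clause (S), S = 1.
From the singleton clause (P'), P = 0.
All clauses are satisfied.
A satisfying assignment: P=0, Q=0, R=1, S=1, T=1, U=1.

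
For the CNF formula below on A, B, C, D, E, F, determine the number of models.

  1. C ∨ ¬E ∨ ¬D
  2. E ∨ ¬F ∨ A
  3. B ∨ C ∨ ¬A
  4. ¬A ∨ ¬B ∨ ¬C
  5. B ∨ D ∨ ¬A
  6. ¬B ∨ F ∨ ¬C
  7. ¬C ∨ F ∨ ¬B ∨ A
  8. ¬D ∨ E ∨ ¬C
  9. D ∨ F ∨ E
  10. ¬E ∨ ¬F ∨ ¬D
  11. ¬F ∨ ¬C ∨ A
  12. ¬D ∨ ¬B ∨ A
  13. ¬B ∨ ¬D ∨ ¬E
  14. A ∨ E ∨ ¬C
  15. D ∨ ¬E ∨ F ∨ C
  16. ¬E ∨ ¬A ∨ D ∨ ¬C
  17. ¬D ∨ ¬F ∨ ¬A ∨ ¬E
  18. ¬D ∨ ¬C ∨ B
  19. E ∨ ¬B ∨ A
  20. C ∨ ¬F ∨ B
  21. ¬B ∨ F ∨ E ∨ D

There are 2^6 = 64 truth assignments over (A, B, C, D, E, F).
Split on B. With B = True, the clauses containing B are satisfied and ¬B drops from the rest; 5 of the 2^5 = 32 assignments to the other variables satisfy what remains.
With B = False, by the same count on the reduced clause set, 2 assignments work.
(One model: A=F, B=F, C=F, D=T, E=F, F=F.)
Total: 5 + 2 = 7.

7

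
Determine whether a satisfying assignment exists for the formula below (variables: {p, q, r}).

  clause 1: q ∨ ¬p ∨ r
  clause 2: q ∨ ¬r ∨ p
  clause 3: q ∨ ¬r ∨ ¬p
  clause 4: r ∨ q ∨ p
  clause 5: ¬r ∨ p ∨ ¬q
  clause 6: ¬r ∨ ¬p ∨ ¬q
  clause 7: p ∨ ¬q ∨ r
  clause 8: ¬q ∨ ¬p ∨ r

Branch on q: set q = True.
Branch on r: set r = False.
Unit clause (p) forces p = True.
Now (¬p) is unsatisfied and unit — conflict.
That branch fails; take r = True instead.
Unit clause (p) forces p = True.
Now (¬p) is unsatisfied and unit — conflict.
Either choice for r ends in contradiction.
That branch fails; take q = False instead.
Branch on p: set p = False.
Unit clause (¬r) forces r = False.
Now (r) is unsatisfied and unit — conflict.
That branch fails; take p = True instead.
Unit clause (r) forces r = True.
Now (¬r) is unsatisfied and unit — conflict.
Either choice for p ends in contradiction.
Either choice for q ends in contradiction.
No assignment satisfies every clause.

No, unsatisfiable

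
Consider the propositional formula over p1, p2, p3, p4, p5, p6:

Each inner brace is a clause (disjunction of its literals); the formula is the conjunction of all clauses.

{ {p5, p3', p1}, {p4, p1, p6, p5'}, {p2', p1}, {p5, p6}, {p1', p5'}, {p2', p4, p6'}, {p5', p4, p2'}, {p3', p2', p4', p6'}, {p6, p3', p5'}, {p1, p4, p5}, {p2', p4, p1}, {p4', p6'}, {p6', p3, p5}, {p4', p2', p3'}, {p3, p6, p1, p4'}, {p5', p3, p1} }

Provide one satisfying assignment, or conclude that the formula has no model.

Try p2 = 0.
Try p5 = 0.
Unit clause (p6) forces p6 = 1.
Unit clause (p4') forces p4 = 0.
Unit clause (p1) forces p1 = 1.
Unit clause (p3) forces p3 = 1.
Every clause now holds.

p1 ↦ 1,  p2 ↦ 0,  p3 ↦ 1,  p4 ↦ 0,  p5 ↦ 0,  p6 ↦ 1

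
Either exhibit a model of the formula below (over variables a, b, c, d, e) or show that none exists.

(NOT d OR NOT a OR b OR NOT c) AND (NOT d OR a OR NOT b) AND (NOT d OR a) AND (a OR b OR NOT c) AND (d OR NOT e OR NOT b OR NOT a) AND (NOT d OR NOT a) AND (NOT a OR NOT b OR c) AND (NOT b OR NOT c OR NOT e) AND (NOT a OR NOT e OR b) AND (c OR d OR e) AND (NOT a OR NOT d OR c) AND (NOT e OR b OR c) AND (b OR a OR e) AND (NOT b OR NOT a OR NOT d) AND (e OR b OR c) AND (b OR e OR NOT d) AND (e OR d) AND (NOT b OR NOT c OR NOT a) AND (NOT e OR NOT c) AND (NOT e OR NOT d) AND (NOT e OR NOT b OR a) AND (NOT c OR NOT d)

Case d = false:
Unit clause (e) forces e = true.
Unit clause (NOT c) forces c = false.
Unit clause (b) forces b = true.
Unit clause (NOT a) forces a = false.
That conflicts with the unit clause (a).
That branch fails; take d = true instead.
Unit clause (a) forces a = true.
That conflicts with the unit clause (NOT a).
Either choice for d ends in contradiction.

UNSATISFIABLE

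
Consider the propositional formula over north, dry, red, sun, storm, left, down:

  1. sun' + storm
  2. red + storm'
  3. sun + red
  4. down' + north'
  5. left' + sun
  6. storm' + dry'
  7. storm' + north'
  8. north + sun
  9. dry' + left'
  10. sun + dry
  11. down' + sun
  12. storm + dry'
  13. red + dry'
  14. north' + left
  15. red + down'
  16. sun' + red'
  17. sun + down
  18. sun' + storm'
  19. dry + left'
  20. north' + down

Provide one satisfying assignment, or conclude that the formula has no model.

Suppose sun = 0.
From the singleton clause (red), red = 1.
From the singleton clause (left'), left = 0.
From the singleton clause (north), north = 1.
Now (north') is unsatisfied and unit — conflict.
Backtrack on sun: now try sun = 1.
From the singleton clause (storm), storm = 1.
Now (storm') is unsatisfied and unit — conflict.
Neither sun = 1 nor sun = 0 works.

UNSATISFIABLE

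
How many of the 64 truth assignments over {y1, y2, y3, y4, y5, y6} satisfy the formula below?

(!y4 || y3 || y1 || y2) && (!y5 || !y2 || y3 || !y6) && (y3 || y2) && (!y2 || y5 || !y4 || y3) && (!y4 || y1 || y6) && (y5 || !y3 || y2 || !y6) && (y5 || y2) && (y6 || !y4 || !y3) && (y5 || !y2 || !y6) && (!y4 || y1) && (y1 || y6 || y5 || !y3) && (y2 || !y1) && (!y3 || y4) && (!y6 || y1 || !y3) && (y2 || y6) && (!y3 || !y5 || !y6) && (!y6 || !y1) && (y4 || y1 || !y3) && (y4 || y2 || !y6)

There are 2^6 = 64 truth assignments over (y1, y2, y3, y4, y5, y6).
Split on y3. With y3 = true, the clauses containing y3 are satisfied and !y3 drops from the rest; 0 of the 2^5 = 32 assignments to the other variables satisfy what remains.
With y3 = false, by the same count on the reduced clause set, 5 assignments work.
(One model: y1=F, y2=T, y3=F, y4=F, y5=F, y6=F.)
Total: 0 + 5 = 5.

5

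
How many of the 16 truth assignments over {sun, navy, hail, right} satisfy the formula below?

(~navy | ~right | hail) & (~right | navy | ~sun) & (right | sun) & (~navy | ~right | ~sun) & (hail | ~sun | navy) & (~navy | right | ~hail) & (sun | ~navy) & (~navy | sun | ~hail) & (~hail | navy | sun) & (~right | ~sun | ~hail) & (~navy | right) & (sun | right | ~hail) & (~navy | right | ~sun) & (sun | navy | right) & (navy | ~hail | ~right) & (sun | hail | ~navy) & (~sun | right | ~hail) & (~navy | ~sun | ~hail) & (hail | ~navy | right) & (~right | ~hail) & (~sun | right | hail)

There are 2^4 = 16 truth assignments over (sun, navy, hail, right).
Split on right. With right = 1, the clauses containing right are satisfied and ~right drops from the rest; 1 of the 2^3 = 8 assignments to the other variables satisfy what remains.
With right = 0, by the same count on the reduced clause set, 0 assignments work.
Total: 1 + 0 = 1.

1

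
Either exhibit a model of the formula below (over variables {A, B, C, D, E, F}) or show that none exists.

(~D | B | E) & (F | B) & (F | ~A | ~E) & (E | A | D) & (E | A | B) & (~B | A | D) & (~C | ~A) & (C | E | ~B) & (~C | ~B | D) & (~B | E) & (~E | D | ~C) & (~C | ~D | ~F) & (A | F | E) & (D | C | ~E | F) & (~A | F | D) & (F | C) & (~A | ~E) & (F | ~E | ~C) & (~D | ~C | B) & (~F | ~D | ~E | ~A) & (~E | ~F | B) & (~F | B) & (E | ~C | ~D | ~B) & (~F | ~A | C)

A ↦ 0; B ↦ 1; C ↦ 0; D ↦ 1; E ↦ 1; F ↦ 1

Branch on F: set F = 1.
The clause (B) is unit, so B = 1.
The clause (E) is unit, so E = 1.
The clause (~A) is unit, so A = 0.
The clause (D) is unit, so D = 1.
The clause (~C) is unit, so C = 0.
This assignment satisfies each clause.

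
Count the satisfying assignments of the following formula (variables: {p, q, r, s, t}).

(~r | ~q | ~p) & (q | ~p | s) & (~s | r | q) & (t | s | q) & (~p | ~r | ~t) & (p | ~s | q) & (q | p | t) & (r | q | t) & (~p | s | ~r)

15

There are 2^5 = 32 truth assignments over (p, q, r, s, t).
Split on s. With s = 1, the clauses containing s are satisfied and ~s drops from the rest; 7 of the 2^4 = 16 assignments to the other variables satisfy what remains.
With s = 0, by the same count on the reduced clause set, 8 assignments work.
Total: 7 + 8 = 15.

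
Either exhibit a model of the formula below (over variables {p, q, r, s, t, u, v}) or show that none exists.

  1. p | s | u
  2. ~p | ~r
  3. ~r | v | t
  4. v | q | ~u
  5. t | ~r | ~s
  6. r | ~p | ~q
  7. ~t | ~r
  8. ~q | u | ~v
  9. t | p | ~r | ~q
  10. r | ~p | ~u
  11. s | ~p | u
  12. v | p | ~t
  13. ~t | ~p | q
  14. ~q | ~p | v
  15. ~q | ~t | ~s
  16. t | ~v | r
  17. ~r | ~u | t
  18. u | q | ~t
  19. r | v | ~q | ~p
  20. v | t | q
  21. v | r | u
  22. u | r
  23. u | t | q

p ↦ 0; q ↦ 1; r ↦ 0; s ↦ 0; t ↦ 0; u ↦ 1; v ↦ 0

Branch on p: set p = 0.
Branch on s: set s = 0.
(u) alone gives u = 1.
Branch on v: set v = 0.
(q) alone gives q = 1.
(~t) alone gives t = 0.
(~r) alone gives r = 0.
This assignment satisfies each clause.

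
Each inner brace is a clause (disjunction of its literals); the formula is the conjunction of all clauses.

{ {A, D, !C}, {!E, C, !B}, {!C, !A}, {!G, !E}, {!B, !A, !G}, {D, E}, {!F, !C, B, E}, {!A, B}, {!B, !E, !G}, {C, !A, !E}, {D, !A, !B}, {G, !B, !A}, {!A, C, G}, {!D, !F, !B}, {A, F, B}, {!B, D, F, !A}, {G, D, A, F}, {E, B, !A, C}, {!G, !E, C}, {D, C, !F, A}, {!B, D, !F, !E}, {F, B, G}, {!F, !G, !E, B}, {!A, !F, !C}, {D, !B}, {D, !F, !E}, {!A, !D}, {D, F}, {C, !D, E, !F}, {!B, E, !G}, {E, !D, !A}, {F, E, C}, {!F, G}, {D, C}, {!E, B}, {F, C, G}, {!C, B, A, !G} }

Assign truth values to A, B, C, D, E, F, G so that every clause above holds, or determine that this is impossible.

Case C = true:
From the singleton clause (!A), A = false.
From the singleton clause (D), D = true.
Case G = false:
From the singleton clause (!F), F = false.
From the singleton clause (B), B = true.
No clause remains; E is free.

A ↦ false,  B ↦ true,  C ↦ true,  D ↦ true,  E ↦ false,  F ↦ false,  G ↦ false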